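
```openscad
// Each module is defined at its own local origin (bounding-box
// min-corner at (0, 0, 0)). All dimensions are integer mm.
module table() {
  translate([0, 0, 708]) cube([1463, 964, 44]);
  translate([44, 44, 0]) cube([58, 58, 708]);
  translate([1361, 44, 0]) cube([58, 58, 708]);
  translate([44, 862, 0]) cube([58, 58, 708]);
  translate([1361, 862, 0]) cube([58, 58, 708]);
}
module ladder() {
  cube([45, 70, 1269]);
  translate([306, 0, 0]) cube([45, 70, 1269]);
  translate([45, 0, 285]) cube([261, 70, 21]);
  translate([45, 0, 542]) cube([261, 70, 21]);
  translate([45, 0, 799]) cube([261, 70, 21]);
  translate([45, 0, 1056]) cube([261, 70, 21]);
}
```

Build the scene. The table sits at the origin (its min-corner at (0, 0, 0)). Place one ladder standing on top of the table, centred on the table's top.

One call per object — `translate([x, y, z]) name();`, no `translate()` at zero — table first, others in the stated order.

table();
translate([556, 447, 752]) ladder();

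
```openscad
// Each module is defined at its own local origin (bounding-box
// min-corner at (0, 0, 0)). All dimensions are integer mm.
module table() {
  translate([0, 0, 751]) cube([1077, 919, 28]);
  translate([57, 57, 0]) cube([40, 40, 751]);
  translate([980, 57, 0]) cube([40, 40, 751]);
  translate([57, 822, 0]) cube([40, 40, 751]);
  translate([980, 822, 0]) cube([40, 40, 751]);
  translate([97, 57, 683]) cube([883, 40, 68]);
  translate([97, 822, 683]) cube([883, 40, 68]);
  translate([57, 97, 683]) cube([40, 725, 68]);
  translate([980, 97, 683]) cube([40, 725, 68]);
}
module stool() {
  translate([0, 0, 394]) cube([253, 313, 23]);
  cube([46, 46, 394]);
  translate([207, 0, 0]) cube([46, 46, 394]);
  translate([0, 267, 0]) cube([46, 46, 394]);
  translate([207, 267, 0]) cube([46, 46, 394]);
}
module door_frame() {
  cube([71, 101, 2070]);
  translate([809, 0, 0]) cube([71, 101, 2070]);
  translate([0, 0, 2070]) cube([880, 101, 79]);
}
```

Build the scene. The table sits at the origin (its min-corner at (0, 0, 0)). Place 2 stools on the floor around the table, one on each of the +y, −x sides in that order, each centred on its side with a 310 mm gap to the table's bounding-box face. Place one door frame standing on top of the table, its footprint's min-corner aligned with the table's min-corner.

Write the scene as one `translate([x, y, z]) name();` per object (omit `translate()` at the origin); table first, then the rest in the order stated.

table();
translate([412, 1229, 0]) stool();
translate([-563, 303, 0]) stool();
translate([0, 0, 779]) door_frame();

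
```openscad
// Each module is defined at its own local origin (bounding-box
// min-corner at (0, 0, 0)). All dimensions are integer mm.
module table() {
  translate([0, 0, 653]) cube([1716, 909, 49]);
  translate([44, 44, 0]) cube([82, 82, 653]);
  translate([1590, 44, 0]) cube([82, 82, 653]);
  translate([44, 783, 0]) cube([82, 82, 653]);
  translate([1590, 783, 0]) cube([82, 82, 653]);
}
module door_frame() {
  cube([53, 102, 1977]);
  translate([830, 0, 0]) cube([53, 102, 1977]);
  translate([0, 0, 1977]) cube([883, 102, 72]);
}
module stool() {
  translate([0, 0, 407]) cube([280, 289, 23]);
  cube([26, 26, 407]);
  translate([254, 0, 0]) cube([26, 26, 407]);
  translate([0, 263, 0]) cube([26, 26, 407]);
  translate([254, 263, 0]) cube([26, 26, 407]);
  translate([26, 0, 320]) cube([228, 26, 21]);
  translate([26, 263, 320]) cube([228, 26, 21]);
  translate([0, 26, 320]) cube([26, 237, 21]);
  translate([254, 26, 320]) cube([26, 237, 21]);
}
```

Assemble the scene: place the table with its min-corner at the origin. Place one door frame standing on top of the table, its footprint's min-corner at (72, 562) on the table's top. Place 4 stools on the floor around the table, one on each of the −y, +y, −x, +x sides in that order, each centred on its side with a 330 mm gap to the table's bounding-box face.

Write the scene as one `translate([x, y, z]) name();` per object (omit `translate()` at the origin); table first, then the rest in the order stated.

table();
translate([72, 562, 702]) door_frame();
translate([718, -619, 0]) stool();
translate([718, 1239, 0]) stool();
translate([-610, 310, 0]) stool();
translate([2046, 310, 0]) stool();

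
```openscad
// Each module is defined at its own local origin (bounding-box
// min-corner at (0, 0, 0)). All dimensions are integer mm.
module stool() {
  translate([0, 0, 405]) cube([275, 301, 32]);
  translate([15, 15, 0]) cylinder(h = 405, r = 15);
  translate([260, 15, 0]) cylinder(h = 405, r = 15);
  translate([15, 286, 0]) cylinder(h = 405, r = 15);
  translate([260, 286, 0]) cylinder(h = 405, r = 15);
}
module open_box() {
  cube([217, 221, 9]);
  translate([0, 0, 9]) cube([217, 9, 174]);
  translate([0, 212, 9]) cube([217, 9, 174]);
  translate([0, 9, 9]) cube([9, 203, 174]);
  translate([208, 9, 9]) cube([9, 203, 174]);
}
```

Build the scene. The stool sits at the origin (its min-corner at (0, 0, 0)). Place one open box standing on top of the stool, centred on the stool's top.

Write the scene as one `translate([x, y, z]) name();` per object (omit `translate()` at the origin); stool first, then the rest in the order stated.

stool();
translate([29, 40, 437]) open_box();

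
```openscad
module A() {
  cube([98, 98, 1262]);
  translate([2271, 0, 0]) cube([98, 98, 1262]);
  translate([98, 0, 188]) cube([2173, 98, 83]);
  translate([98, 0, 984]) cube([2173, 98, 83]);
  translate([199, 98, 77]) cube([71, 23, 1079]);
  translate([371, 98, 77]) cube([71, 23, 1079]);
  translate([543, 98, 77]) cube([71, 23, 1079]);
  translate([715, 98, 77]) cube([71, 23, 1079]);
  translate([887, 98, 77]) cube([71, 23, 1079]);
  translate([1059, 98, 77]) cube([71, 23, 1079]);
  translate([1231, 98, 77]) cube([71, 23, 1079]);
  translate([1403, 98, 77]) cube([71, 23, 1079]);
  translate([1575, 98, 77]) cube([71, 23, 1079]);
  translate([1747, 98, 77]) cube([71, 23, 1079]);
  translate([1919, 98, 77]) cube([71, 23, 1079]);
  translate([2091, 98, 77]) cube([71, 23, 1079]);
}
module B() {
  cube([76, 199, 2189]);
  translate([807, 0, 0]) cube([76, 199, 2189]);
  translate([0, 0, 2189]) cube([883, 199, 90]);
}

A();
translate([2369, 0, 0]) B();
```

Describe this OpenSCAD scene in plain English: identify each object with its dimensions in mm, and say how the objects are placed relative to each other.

A is a fence section. Two 98×98 mm posts, 1262 mm tall, stand on the floor with a clear span of 2173 mm between their inner faces. Two horizontal rails of 98×83 mm section span the gap between the posts with their undersides at z = 188 mm and z = 984 mm, flush with the posts' −y face. 12 pickets, each 71 mm wide, 23 mm thick and 1079 mm tall, are fixed to the +y face of the rails with their bottoms at z = 77 mm, evenly spaced across the span with equal gaps (rounded down to the nearest mm) at the −x end and between each pair — any rounding remainder accumulates at the +x end.

B is a door frame. The clear opening is 731 mm wide and 2189 mm high. Two 76 mm wide jambs, 199 mm deep, stand either side of the opening from the floor to the top of the opening. A 90 mm thick head sits across the top of both jambs, spanning the full outside width of the frame.

The door frame is against the fence section's +x side, with their −y faces flush.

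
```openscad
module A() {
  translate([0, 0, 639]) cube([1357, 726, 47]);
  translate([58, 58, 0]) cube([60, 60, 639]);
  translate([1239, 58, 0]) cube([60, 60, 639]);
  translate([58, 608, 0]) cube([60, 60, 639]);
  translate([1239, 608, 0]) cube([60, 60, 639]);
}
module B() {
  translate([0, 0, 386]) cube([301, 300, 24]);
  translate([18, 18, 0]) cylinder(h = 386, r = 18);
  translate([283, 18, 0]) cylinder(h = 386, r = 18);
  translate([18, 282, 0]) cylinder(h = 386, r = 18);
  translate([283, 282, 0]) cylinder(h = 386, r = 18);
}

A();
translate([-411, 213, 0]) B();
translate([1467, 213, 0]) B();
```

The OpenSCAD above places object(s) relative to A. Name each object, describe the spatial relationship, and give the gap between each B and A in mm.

Each stool's nearest face is 110 mm from the table's bounding box.

A is a table. B is a stool. Two stools sit around the table at the −x, +x sides. The gap between each stool and the table is 110 mm.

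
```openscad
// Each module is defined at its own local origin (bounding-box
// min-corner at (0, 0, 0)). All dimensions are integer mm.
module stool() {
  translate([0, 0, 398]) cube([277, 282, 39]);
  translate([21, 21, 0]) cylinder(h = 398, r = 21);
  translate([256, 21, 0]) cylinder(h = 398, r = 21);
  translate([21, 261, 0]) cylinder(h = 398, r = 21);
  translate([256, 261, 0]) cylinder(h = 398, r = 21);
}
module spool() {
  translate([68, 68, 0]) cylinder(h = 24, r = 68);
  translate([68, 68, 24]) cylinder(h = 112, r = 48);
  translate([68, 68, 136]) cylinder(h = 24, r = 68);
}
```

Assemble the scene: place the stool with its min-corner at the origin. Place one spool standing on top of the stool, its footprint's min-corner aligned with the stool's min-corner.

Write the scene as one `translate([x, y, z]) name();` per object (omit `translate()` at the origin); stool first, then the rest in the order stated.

stool();
translate([0, 0, 437]) spool();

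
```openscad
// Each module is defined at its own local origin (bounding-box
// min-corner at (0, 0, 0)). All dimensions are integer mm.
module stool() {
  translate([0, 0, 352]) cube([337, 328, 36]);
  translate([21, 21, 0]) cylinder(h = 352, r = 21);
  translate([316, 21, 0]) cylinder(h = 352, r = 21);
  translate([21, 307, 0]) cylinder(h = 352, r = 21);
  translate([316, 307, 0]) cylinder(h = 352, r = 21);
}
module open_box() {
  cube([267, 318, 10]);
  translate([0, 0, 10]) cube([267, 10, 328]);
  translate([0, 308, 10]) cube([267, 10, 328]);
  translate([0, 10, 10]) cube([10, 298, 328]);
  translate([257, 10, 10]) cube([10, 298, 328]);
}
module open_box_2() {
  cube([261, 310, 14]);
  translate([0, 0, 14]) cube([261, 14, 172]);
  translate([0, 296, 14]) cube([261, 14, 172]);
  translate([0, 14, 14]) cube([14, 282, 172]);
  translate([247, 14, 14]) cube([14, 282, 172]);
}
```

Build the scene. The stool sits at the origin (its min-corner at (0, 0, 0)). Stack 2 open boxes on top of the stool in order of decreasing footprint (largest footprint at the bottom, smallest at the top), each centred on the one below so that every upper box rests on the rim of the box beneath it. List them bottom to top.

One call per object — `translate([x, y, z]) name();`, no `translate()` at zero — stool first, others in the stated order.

stool();
translate([35, 5, 388]) open_box();
translate([38, 9, 726]) open_box_2();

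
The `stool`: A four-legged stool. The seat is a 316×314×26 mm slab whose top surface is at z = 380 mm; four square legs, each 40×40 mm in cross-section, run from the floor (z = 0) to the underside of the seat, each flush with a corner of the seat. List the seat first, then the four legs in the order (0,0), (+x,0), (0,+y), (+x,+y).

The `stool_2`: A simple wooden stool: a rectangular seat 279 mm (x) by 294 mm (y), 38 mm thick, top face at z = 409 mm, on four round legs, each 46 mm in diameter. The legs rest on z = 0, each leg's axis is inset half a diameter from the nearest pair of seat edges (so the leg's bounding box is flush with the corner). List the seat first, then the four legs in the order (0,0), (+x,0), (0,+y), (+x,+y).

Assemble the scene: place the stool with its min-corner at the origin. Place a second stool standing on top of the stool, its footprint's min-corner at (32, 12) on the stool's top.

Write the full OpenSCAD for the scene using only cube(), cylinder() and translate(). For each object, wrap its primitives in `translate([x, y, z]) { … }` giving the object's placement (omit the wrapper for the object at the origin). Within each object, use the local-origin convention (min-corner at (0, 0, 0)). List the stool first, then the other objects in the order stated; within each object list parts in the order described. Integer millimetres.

translate([0, 0, 354]) cube([316, 314, 26]);
cube([40, 40, 354]);
translate([276, 0, 0]) cube([40, 40, 354]);
translate([0, 274, 0]) cube([40, 40, 354]);
translate([276, 274, 0]) cube([40, 40, 354]);
translate([32, 12, 380]) {
  translate([0, 0, 371]) cube([279, 294, 38]);
  translate([23, 23, 0]) cylinder(h = 371, r = 23);
  translate([256, 23, 0]) cylinder(h = 371, r = 23);
  translate([23, 271, 0]) cylinder(h = 371, r = 23);
  translate([256, 271, 0]) cylinder(h = 371, r = 23);
}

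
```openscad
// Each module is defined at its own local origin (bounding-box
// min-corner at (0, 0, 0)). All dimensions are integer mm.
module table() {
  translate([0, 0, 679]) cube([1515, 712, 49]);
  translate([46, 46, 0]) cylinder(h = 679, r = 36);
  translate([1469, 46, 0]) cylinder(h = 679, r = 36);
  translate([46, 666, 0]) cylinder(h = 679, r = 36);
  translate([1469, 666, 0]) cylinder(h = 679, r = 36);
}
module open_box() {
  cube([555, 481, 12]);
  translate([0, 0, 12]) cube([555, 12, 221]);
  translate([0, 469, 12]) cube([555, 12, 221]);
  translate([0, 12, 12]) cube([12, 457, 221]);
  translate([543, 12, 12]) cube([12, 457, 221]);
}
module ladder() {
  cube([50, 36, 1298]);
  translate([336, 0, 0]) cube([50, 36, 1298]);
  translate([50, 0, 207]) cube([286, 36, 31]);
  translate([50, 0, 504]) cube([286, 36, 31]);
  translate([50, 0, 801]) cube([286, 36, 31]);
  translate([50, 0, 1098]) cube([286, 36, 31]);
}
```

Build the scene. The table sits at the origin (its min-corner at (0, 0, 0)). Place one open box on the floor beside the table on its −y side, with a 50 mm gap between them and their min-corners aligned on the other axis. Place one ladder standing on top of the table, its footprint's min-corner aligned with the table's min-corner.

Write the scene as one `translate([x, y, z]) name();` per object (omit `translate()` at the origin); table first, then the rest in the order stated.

table();
translate([0, -531, 0]) open_box();
translate([0, 0, 728]) ladder();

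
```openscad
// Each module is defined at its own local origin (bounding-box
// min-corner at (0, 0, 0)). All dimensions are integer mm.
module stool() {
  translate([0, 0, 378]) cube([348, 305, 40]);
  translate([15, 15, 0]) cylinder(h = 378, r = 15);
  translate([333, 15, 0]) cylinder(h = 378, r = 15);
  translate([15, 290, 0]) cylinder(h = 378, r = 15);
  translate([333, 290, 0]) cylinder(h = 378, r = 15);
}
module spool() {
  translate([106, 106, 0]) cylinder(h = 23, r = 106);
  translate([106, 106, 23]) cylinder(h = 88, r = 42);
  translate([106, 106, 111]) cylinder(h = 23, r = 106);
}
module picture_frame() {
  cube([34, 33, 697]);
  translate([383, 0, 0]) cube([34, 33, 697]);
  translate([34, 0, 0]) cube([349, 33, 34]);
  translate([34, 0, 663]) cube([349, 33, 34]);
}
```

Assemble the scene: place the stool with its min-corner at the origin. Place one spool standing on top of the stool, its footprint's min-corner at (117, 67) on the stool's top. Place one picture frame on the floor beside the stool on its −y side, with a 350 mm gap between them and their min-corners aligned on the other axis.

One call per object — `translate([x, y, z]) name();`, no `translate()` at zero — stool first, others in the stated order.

stool();
translate([117, 67, 418]) spool();
translate([0, -383, 0]) picture_frame();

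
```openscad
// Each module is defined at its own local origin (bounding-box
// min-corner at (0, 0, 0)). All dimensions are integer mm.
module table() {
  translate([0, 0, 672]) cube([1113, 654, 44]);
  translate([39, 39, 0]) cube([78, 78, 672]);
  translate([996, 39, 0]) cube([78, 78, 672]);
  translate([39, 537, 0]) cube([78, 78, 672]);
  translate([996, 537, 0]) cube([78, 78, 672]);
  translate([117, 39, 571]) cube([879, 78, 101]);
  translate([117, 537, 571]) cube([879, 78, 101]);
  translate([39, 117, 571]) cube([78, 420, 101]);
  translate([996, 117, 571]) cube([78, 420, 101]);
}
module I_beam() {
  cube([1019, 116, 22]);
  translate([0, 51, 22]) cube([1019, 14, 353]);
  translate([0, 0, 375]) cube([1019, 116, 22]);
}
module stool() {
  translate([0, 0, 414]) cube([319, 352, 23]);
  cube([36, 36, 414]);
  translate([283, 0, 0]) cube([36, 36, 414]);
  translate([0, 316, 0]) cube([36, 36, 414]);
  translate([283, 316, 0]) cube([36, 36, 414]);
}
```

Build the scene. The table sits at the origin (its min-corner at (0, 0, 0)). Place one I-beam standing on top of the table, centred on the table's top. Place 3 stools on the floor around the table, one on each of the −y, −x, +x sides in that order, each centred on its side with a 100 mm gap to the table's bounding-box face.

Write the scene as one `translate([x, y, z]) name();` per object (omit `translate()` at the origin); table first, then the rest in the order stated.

table();
translate([47, 269, 716]) I_beam();
translate([397, -452, 0]) stool();
translate([-419, 151, 0]) stool();
translate([1213, 151, 0]) stool();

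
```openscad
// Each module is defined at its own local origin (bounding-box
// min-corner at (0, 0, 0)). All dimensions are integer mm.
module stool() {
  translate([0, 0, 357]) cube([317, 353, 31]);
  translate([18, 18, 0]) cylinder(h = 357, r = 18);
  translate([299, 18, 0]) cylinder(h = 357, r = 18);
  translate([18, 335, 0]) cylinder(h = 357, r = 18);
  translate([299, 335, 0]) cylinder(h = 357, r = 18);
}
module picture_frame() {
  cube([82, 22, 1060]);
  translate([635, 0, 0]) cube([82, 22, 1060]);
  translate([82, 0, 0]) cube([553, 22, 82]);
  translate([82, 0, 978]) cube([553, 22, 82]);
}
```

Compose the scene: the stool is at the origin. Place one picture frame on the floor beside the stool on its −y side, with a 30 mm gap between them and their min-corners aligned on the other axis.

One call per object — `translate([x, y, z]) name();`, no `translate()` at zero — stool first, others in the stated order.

stool();
translate([0, -52, 0]) picture_frame();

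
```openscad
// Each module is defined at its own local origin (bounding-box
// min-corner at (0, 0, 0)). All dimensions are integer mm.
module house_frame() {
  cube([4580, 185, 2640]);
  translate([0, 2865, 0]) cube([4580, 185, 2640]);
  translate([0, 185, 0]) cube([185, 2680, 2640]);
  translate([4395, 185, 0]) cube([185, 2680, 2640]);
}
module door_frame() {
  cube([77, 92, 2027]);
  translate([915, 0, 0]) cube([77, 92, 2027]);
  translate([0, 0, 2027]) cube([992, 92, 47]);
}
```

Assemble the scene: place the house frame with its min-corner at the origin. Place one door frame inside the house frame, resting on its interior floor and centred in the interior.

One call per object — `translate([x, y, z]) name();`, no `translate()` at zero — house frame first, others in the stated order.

house_frame();
translate([1794, 1479, 0]) door_frame();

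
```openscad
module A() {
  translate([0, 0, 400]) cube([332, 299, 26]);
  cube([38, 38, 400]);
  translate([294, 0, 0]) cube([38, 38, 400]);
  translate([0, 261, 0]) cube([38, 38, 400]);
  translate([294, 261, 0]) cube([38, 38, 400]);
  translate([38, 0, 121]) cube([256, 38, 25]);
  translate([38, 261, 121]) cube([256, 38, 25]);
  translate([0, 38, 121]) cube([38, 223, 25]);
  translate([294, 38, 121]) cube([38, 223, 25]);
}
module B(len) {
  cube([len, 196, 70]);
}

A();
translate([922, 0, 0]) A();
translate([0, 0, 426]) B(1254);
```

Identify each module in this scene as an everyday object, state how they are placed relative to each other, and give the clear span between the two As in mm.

A is a stool. B is a beam. A beam spans the tops of two stools. The clear span between the two stools is 590 mm.

Second stool starts at x = 922; first ends at x = 332; clear span = 922 − 332 = 590 mm.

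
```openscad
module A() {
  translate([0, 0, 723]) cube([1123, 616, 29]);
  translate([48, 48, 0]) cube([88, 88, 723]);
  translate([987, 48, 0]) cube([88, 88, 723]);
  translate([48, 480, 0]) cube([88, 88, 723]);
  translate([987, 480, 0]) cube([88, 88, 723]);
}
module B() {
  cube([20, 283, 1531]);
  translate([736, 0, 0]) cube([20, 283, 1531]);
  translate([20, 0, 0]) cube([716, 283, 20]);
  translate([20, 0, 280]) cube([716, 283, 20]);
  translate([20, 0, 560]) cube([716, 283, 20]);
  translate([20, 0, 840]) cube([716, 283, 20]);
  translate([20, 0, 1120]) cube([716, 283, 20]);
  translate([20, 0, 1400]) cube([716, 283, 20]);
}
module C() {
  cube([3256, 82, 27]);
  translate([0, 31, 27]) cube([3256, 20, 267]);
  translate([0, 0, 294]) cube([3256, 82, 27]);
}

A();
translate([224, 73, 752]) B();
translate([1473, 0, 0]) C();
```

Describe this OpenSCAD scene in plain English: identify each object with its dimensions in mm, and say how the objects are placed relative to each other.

A is a table: top 1123 mm (x) × 616 mm (y), 29 mm thick, upper face at z = 752 mm, on four 88×88 mm square legs, each inset 48 mm from the nearest pair of top edges, running from z = 0 to the bottom of the top.

B is a bookshelf 756 mm wide overall, 283 mm deep and 1531 mm tall. The two sides are 20 mm thick vertical panels. 6 horizontal shelves of 20 mm thickness span between the inner faces of the sides; the lowest shelf sits on the floor and shelves are stacked with a clear vertical gap of 260 mm between each pair.

C is an I-beam lying along x, 3256 mm long. Overall section height 321 mm. Two flanges 82 mm wide (y) and 27 mm thick, one on the floor and one at the top; a web 20 mm thick runs between them, centred on the flange width.

The bookshelf is on top of the table. The I-beam is on the floor beside the table on its +x side.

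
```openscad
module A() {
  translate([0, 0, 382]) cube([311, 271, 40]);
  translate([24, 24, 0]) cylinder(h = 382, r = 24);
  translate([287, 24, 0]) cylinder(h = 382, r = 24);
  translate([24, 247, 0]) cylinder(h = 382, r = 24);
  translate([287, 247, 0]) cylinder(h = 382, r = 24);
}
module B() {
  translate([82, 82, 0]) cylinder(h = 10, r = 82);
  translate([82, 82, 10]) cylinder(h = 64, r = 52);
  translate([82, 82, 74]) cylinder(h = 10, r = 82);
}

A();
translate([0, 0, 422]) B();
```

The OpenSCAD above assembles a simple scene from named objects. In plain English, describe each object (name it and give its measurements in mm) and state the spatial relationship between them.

A is a four-legged stool. The seat is a 311×271×40 mm slab whose top surface is at z = 422 mm; four round legs, each 48 mm in diameter, run from the floor (z = 0) to the underside of the seat, each leg's axis is inset half a diameter from the nearest pair of seat edges (so the leg's bounding box is flush with the corner).

B is a spool: two coaxial disc flanges of radius 82 mm and thickness 10 mm, joined by a core cylinder of radius 52 mm and height 64 mm. The lower flange rests on z = 0 and the three cylinders share a vertical axis.

The spool is on top of the stool.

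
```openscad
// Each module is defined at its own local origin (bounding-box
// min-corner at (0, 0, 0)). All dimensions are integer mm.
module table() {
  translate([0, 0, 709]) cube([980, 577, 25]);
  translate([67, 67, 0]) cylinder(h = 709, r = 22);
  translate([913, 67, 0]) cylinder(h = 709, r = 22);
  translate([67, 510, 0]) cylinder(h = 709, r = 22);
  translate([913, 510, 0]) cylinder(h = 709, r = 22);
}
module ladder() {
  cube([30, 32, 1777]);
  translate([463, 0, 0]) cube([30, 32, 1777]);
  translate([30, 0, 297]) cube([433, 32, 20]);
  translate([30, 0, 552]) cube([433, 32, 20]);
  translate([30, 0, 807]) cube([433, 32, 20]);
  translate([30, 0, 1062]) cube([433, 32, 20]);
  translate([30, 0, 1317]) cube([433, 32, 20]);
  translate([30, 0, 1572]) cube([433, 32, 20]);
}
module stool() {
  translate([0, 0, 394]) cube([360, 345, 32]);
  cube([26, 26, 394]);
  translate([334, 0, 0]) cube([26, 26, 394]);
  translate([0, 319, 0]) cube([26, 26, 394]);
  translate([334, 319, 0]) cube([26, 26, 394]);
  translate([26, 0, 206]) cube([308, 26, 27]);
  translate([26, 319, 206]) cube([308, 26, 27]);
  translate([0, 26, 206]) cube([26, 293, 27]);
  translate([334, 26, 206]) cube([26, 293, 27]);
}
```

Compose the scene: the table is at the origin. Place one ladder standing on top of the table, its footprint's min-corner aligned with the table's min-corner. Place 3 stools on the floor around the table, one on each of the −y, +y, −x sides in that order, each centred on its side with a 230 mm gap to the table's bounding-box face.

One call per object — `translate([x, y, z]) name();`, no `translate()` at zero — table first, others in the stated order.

table();
translate([0, 0, 734]) ladder();
translate([310, -575, 0]) stool();
translate([310, 807, 0]) stool();
translate([-590, 116, 0]) stool();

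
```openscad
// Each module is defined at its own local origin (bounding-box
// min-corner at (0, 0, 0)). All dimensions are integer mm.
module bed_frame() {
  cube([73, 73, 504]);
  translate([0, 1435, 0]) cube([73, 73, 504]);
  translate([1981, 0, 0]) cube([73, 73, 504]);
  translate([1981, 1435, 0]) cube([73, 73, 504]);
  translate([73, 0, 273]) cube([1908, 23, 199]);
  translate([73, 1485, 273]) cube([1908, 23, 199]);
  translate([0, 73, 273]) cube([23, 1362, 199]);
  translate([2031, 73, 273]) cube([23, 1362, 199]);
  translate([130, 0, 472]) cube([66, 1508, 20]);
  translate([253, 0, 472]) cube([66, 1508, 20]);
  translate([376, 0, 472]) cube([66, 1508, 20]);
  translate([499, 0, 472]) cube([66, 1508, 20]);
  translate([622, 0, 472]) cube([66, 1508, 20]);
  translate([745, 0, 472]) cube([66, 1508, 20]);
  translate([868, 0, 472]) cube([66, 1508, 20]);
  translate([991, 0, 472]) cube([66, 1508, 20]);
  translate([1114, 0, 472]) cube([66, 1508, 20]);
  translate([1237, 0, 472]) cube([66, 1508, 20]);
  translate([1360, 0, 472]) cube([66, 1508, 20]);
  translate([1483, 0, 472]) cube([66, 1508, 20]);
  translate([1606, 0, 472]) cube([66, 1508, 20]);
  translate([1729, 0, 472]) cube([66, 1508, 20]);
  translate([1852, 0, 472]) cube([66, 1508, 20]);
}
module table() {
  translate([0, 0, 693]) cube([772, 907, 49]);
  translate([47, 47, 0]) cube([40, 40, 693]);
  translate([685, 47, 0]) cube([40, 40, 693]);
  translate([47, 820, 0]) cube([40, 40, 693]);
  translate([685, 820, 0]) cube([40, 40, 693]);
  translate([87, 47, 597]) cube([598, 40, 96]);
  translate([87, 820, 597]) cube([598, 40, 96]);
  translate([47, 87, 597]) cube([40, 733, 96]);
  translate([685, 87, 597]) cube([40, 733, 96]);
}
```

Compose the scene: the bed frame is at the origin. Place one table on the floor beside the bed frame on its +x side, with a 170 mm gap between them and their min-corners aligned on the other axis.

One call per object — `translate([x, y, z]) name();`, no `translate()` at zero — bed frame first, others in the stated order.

bed_frame();
translate([2224, 0, 0]) table();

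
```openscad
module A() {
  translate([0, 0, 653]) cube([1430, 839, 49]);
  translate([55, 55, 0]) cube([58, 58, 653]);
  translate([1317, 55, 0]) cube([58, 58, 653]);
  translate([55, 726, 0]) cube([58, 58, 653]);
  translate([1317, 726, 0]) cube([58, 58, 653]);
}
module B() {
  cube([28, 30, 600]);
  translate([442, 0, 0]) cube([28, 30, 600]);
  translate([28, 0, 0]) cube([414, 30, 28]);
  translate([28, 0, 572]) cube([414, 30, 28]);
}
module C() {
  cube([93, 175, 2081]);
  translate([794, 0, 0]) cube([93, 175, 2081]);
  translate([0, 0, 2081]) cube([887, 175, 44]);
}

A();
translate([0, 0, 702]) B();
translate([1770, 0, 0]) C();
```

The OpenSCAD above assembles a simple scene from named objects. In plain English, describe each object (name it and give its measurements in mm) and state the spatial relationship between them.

A is a table with a 1430×839 mm rectangular top, 49 mm thick, top surface at z = 702 mm, supported by four 58×58 mm square legs, each inset 55 mm from the nearest pair of top edges, running from the floor.

B is a rectangular picture frame lying in the x–z plane (depth along y). The opening is 414 mm wide (x) by 544 mm tall (z), surrounded by a border 28 mm wide on all four sides. The frame is 30 mm deep and is made of two full-height vertical stiles with two horizontal rails fitted between them.

C is a rectangular door frame: two vertical jambs of 93×175 mm section, 2081 mm tall, with a clear opening 701 mm wide between their inner faces. A header 44 mm tall and 175 mm deep lies on top of the jambs and spans the full outside width.

The picture frame is on top of the table. The door frame is on the floor beside the table on its +x side.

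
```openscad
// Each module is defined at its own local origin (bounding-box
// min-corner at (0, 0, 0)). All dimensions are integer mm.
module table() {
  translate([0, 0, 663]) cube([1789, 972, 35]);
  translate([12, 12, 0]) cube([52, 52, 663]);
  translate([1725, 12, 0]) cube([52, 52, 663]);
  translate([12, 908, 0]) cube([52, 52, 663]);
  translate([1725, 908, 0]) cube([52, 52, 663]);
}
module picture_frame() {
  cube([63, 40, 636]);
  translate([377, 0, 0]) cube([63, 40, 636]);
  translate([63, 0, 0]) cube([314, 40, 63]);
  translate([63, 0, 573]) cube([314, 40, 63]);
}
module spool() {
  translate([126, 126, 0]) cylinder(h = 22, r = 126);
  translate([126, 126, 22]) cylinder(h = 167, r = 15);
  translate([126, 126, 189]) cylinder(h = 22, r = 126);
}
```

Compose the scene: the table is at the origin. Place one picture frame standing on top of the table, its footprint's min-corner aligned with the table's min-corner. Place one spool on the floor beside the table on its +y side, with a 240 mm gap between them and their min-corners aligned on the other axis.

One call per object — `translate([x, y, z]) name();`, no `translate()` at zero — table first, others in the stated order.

table();
translate([0, 0, 698]) picture_frame();
translate([0, 1212, 0]) spool();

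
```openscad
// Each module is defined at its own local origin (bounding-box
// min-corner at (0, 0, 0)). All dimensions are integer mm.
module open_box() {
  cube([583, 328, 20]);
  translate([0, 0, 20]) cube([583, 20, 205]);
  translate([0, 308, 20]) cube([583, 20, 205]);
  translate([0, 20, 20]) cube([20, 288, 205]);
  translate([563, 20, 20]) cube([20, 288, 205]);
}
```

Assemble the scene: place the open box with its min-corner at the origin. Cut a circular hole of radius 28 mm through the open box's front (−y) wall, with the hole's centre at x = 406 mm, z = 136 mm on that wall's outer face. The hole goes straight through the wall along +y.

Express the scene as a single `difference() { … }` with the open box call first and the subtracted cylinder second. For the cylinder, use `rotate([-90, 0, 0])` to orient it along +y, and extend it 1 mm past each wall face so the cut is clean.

difference() {
  open_box();
  translate([406, -1, 136]) rotate([-90, 0, 0]) cylinder(h = 22, r = 28);
}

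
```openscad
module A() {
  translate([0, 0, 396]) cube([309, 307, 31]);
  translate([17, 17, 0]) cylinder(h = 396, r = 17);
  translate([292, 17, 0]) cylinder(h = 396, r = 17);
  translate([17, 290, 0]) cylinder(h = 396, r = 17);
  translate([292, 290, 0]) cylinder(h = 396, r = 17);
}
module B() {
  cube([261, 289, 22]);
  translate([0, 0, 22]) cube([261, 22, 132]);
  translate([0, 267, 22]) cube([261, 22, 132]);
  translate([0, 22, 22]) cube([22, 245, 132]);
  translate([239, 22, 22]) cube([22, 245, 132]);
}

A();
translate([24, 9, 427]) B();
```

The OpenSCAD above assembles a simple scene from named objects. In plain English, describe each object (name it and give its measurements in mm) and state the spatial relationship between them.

A is a four-legged stool. The seat is a 309×307×31 mm slab whose top surface is at z = 427 mm; four round legs, each 34 mm in diameter, run from the floor (z = 0) to the underside of the seat, each leg's axis is inset half a diameter from the nearest pair of seat edges (so the leg's bounding box is flush with the corner).

B is an open-topped rectangular box: outside dimensions 261×289×154 mm, with a uniform wall and base thickness of 22 mm. The base is a full 261×289 slab on the floor; four walls sit on top of the base. The front and back walls (the −y and +y sides) span the full width; the two side walls fit between them.

The open box is on top of the stool, centred.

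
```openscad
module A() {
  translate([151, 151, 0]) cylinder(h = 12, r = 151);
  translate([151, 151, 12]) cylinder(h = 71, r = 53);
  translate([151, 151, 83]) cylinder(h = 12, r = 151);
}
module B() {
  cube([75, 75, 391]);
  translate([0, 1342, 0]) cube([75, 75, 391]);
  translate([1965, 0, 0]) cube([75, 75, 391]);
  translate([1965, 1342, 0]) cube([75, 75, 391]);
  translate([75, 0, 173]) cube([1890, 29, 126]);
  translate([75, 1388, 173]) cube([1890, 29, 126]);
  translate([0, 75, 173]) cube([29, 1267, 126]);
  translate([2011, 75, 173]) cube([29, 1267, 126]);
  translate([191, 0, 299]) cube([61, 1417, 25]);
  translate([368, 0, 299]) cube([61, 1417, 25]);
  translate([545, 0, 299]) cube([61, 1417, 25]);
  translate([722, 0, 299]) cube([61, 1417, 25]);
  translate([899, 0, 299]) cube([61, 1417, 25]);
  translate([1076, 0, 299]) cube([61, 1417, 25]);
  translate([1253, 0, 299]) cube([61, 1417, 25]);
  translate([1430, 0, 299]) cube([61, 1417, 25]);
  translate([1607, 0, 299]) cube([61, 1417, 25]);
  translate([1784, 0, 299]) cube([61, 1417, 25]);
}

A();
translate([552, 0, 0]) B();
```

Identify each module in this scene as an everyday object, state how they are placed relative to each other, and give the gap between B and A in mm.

The bed frame's nearest face is 250 mm from the spool's +x face.

A is a spool. B is a bed frame. The bed frame is on the floor beside the spool on its +x side. The gap between the bed frame and the spool is 250 mm.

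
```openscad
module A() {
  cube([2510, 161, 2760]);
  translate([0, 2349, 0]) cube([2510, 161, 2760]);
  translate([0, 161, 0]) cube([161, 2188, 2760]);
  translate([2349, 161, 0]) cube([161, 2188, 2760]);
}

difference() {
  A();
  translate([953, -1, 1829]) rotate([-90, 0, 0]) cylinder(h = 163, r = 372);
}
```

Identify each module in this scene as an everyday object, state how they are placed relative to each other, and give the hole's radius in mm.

A is a house frame. The house frame has a circular hole through its front wall. The hole's radius is 372 mm.

The subtracted cylinder has r = 372 mm.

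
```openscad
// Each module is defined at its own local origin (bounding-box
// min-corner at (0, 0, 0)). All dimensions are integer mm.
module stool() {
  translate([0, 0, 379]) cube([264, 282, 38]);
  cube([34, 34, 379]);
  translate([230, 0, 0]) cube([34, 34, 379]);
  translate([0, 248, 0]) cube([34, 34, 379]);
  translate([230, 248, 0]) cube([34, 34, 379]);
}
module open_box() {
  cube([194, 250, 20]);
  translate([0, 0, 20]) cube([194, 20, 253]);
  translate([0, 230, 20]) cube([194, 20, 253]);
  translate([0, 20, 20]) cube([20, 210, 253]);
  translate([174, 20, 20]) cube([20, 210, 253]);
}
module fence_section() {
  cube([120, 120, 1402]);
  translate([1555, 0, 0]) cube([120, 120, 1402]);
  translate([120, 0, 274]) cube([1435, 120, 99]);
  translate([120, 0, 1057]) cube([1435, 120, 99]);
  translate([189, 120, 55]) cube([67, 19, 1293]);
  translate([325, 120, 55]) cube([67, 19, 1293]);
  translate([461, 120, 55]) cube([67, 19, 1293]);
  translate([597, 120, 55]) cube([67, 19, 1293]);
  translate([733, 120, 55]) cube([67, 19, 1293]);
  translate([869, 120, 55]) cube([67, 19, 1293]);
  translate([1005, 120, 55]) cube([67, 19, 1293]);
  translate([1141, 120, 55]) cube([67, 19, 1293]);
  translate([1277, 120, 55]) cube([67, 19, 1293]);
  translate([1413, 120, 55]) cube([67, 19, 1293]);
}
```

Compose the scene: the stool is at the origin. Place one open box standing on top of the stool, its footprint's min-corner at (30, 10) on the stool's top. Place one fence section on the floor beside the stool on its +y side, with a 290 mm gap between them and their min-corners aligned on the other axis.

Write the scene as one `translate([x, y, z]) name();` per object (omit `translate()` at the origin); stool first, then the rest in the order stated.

stool();
translate([30, 10, 417]) open_box();
translate([0, 572, 0]) fence_section();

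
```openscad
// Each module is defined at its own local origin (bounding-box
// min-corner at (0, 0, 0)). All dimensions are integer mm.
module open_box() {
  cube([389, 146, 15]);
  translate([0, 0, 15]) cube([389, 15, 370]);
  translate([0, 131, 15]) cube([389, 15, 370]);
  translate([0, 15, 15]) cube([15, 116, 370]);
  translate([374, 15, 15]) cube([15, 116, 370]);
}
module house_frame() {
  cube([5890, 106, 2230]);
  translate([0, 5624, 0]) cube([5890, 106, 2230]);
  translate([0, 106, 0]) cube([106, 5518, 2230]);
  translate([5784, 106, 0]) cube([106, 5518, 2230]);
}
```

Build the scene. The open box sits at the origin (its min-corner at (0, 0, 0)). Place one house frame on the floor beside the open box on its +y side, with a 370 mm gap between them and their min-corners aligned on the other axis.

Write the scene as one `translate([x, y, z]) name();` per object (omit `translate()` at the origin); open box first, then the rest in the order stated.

open_box();
translate([0, 516, 0]) house_frame();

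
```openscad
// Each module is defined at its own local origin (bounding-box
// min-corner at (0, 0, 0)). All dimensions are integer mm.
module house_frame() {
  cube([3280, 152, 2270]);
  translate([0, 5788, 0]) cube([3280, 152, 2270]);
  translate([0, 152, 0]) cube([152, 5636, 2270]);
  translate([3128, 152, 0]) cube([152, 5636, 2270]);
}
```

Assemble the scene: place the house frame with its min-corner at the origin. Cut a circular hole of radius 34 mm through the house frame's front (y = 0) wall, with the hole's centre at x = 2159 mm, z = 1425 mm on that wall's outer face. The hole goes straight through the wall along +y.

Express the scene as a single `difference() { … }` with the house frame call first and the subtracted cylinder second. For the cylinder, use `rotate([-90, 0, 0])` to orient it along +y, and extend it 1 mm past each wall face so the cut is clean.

difference() {
  house_frame();
  translate([2159, -1, 1425]) rotate([-90, 0, 0]) cylinder(h = 154, r = 34);
}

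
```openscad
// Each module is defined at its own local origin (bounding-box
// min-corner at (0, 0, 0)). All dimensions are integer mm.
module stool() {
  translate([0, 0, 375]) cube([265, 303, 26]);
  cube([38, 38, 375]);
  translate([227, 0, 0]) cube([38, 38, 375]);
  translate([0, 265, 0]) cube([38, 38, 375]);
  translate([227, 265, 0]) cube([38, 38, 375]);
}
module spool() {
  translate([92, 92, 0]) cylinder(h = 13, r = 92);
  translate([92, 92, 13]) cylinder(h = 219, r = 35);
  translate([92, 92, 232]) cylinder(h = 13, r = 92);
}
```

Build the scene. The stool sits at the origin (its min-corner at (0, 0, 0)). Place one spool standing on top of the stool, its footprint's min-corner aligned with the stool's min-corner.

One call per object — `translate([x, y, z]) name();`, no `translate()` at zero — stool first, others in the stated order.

stool();
translate([0, 0, 401]) spool();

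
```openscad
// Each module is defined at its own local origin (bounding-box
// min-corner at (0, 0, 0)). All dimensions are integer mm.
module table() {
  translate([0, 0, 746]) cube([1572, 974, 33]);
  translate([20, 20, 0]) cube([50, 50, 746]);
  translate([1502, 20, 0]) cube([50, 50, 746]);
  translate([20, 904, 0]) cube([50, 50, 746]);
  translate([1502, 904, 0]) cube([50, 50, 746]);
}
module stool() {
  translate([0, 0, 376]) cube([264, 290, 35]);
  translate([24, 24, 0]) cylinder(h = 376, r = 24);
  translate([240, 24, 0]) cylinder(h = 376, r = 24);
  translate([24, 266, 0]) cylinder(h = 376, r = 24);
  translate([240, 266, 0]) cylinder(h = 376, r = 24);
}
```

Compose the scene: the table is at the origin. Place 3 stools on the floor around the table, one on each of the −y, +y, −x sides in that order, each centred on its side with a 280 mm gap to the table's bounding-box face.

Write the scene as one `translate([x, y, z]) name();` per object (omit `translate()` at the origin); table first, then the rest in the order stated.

table();
translate([654, -570, 0]) stool();
translate([654, 1254, 0]) stool();
translate([-544, 342, 0]) stool();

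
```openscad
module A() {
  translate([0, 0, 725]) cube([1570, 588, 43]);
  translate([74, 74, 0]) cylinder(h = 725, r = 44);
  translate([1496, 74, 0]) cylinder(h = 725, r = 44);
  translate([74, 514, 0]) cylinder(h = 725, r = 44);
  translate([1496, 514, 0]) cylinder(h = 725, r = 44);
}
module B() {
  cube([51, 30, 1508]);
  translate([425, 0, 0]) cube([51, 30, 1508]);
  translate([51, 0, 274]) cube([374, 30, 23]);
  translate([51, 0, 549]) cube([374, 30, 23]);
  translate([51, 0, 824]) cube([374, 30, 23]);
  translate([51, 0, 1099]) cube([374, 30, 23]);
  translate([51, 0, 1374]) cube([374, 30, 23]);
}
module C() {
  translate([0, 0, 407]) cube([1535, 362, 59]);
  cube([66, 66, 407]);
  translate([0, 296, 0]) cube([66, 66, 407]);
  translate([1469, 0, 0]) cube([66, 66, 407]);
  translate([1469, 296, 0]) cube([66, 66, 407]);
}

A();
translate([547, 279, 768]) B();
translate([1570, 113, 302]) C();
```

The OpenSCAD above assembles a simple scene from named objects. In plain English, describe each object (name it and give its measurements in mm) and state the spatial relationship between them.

A is a table with a 1570×588 mm rectangular top, 43 mm thick, top surface at z = 768 mm, supported by four round legs of 88 mm diameter, each leg's bounding box inset 30 mm from the nearest pair of top edges, running from the floor.

B is a straight ladder. Two 51×30 mm vertical rails, 1508 mm tall, stand 476 mm apart (outside-to-outside) with their front faces coplanar on the −y side. 5 rungs, each 30 mm deep and 23 mm tall, span between the inner faces of the rails, front faces flush with the rails. The lowest rung's underside is at z = 274 mm and rungs are spaced 275 mm apart (underside to underside).

C is a bench: a 1535×362 mm seat slab, 59 mm thick, top at z = 466 mm, on four 66×66 mm square legs flush with the seat corners and standing on z = 0.

The ladder is on top of the table, centred. The bench is beside the table with their tops flush at z = 768.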